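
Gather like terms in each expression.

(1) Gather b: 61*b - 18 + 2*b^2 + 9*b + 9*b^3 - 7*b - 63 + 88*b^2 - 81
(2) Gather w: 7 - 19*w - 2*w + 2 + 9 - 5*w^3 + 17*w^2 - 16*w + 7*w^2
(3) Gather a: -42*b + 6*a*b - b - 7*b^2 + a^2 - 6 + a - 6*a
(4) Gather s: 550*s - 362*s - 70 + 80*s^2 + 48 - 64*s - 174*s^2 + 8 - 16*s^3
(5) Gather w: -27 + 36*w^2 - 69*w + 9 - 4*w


(1) = 9*b^3 + 90*b^2 + 63*b - 162
(2) = -5*w^3 + 24*w^2 - 37*w + 18
(3) = a^2 + a*(6*b - 5) - 7*b^2 - 43*b - 6
(4) = -16*s^3 - 94*s^2 + 124*s - 14
(5) = 36*w^2 - 73*w - 18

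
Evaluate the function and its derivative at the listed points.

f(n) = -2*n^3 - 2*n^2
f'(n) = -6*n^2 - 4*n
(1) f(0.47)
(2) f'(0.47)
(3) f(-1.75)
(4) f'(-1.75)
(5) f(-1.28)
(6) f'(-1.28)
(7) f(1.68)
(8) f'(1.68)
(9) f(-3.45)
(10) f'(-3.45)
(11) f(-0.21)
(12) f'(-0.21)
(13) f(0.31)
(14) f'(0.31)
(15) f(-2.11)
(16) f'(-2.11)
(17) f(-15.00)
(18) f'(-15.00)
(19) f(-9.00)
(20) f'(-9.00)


(1) = -0.65
(2) = -3.21
(3) = 4.59
(4) = -11.38
(5) = 0.92
(6) = -4.71
(7) = -15.13
(8) = -23.65
(9) = 58.32
(10) = -57.62
(11) = -0.07
(12) = 0.58
(13) = -0.25
(14) = -1.82
(15) = 9.88
(16) = -18.27
(17) = 6300.00
(18) = -1290.00
(19) = 1296.00
(20) = -450.00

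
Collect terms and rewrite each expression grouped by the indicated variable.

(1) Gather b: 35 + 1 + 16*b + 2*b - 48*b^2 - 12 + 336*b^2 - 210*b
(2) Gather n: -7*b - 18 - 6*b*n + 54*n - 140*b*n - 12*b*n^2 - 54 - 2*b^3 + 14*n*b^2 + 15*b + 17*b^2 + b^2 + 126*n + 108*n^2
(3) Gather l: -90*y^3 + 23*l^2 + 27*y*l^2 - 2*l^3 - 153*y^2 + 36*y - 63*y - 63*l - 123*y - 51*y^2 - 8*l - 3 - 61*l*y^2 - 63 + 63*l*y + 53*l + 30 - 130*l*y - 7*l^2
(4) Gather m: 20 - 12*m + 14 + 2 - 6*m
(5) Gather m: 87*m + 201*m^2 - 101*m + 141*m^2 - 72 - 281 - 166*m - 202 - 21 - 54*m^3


(1) = 288*b^2 - 192*b + 24
(2) = -2*b^3 + 18*b^2 + 8*b + n^2*(108 - 12*b) + n*(14*b^2 - 146*b + 180) - 72
(3) = -2*l^3 + l^2*(27*y + 16) + l*(-61*y^2 - 67*y - 18) - 90*y^3 - 204*y^2 - 150*y - 36
(4) = 36 - 18*m
(5) = -54*m^3 + 342*m^2 - 180*m - 576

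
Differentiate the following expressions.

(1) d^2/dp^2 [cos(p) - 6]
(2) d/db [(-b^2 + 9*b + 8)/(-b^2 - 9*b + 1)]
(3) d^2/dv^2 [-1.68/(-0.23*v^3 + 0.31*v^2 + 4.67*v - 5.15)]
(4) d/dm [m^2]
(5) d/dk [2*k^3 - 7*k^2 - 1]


(1) = -cos(p)
(2) = (18*b^2 + 14*b + 81)/(b^4 + 18*b^3 + 79*b^2 - 18*b + 1)
(3) = ((1.0416 - 2.3184*v)*(0.23*v^3 - 0.31*v^2 - 4.67*v + 5.15) + 1.68*(-1.38*v^2 + 1.24*v + 9.34)*(-0.69*v^2 + 0.62*v + 4.67))/(0.23*v^3 - 0.31*v^2 - 4.67*v + 5.15)^3
(4) = 2*m
(5) = 2*k*(3*k - 7)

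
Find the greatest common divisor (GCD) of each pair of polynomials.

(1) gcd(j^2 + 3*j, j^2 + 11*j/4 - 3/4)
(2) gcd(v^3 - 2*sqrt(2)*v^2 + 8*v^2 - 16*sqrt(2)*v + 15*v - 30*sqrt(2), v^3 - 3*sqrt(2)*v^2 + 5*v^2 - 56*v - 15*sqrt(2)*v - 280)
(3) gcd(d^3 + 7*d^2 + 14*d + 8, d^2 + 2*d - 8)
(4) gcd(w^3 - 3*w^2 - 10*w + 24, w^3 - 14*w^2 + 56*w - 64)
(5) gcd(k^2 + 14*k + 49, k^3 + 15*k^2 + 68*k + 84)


(1) = j + 3
(2) = gcd((v + 3)*(v + 5)*(v - 2*sqrt(2)), (v + 5)*(v - 7*sqrt(2))*(v + 4*sqrt(2))) = v + 5
(3) = d + 4
(4) = w^2 - 6*w + 8
(5) = k + 7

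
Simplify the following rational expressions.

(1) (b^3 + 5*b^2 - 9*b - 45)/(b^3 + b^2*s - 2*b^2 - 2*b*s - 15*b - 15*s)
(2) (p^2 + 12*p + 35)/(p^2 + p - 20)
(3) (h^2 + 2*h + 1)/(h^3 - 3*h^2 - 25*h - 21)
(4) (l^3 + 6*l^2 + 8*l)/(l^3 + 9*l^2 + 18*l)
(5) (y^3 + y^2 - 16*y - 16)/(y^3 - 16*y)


(1) = (b^2 + 2*b - 15)/(b^2 + b*s - 5*b - 5*s)
(2) = (p + 7)/(p - 4)
(3) = (h + 1)/(h^2 - 4*h - 21)
(4) = (l^2 + 6*l + 8)/(l^2 + 9*l + 18)
(5) = (y + 1)/y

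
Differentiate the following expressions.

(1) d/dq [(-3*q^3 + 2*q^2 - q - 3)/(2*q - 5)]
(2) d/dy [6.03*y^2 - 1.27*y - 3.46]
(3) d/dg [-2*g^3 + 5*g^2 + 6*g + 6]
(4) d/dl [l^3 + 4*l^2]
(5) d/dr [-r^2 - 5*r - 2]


(1) = (-12*q^3 + 49*q^2 - 20*q + 11)/(4*q^2 - 20*q + 25)
(2) = 12.06*y - 1.27
(3) = -6*g^2 + 10*g + 6
(4) = l*(3*l + 8)
(5) = -2*r - 5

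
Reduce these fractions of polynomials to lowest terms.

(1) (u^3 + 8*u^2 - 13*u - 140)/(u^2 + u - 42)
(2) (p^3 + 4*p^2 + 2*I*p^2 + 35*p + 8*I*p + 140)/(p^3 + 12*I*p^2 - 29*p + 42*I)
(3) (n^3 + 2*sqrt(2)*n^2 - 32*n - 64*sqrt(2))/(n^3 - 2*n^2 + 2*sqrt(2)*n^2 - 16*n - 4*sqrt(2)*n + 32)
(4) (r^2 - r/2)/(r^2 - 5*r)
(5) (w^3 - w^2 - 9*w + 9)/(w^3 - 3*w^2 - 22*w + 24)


(1) = (u^2 + u - 20)/(u - 6)
(2) = (p^2 + p*(4 - 5*I) - 20*I)/(p^2 + 5*I*p + 6)
(3) = (n^2 - 2*sqrt(2)*n - 16)/(n^2 + n*(-2*sqrt(2) - 2) + 4*sqrt(2))
(4) = (2*r - 1)/(2*r - 10)
(5) = (w^2 - 9)/(w^2 - 2*w - 24)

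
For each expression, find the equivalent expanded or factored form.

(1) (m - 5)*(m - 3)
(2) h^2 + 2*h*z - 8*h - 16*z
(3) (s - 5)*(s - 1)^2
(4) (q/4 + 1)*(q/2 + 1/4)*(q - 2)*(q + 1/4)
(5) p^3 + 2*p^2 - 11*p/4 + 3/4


(1) = m^2 - 8*m + 15
(2) = (h - 8)*(h + 2*z)
(3) = s^3 - 7*s^2 + 11*s - 5
(4) = q^4/8 + 11*q^3/32 - 51*q^2/64 - 23*q/32 - 1/8
(5) = (p - 1/2)^2*(p + 3)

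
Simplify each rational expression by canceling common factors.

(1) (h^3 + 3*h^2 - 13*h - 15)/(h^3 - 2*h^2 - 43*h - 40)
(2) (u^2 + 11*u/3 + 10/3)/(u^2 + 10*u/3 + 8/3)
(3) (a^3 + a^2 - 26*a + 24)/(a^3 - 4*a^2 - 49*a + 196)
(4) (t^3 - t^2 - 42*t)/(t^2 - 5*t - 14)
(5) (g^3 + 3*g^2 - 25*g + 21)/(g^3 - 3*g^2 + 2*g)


(1) = (h - 3)/(h - 8)
(2) = (3*u + 5)/(3*u + 4)
(3) = (a^2 + 5*a - 6)/(a^2 - 49)
(4) = (t^2 + 6*t)/(t + 2)
(5) = (g^2 + 4*g - 21)/(g^2 - 2*g)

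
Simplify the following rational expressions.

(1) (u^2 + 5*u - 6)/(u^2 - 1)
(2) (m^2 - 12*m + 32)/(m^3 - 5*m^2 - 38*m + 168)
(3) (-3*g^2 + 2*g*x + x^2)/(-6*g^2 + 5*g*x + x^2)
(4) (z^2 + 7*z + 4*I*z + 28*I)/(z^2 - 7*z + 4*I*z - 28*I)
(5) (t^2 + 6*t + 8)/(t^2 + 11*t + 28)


(1) = (u + 6)/(u + 1)
(2) = (m - 8)/(m^2 - m - 42)
(3) = (3*g + x)/(6*g + x)
(4) = (z + 7)/(z - 7)
(5) = (t + 2)/(t + 7)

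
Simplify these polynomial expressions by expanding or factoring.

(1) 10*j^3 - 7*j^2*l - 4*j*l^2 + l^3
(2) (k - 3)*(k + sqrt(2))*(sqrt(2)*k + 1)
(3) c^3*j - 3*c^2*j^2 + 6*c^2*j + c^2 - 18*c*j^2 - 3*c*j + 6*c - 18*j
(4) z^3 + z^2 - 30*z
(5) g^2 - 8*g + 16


(1) = (-5*j + l)*(-j + l)*(2*j + l)
(2) = sqrt(2)*k^3 - 3*sqrt(2)*k^2 + 3*k^2 - 9*k + sqrt(2)*k - 3*sqrt(2)
(3) = (c + 6)*(c - 3*j)*(c*j + 1)
(4) = z*(z - 5)*(z + 6)
(5) = (g - 4)^2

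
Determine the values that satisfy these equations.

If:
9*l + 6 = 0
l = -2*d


Then:
d = 1/3
l = -2/3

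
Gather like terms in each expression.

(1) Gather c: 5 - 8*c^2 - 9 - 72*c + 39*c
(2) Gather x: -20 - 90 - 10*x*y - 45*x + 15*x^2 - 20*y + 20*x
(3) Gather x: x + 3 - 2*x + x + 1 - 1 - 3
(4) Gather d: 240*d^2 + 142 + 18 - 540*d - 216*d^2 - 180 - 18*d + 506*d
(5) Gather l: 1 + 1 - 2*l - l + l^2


(1) = -8*c^2 - 33*c - 4
(2) = 15*x^2 + x*(-10*y - 25) - 20*y - 110
(3) = 0
(4) = 24*d^2 - 52*d - 20
(5) = l^2 - 3*l + 2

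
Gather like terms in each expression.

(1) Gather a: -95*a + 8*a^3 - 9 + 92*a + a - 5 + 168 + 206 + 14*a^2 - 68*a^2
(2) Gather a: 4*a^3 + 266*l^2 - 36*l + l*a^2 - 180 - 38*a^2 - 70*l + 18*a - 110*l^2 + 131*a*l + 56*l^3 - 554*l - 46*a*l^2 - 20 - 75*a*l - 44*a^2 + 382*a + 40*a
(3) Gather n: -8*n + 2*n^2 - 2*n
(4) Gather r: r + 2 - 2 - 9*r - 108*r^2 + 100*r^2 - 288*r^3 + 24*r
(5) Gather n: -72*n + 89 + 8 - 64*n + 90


(1) = 8*a^3 - 54*a^2 - 2*a + 360
(2) = 4*a^3 + a^2*(l - 82) + a*(-46*l^2 + 56*l + 440) + 56*l^3 + 156*l^2 - 660*l - 200
(3) = 2*n^2 - 10*n
(4) = -288*r^3 - 8*r^2 + 16*r
(5) = 187 - 136*n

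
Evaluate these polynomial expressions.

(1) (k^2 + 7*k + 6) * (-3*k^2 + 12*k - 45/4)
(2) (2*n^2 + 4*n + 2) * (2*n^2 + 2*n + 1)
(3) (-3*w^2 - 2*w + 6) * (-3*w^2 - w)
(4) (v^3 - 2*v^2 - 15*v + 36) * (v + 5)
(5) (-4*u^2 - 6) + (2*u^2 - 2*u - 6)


(1) = -3*k^4 - 9*k^3 + 219*k^2/4 - 27*k/4 - 135/2
(2) = 4*n^4 + 12*n^3 + 14*n^2 + 8*n + 2
(3) = 9*w^4 + 9*w^3 - 16*w^2 - 6*w
(4) = v^4 + 3*v^3 - 25*v^2 - 39*v + 180
(5) = -2*u^2 - 2*u - 12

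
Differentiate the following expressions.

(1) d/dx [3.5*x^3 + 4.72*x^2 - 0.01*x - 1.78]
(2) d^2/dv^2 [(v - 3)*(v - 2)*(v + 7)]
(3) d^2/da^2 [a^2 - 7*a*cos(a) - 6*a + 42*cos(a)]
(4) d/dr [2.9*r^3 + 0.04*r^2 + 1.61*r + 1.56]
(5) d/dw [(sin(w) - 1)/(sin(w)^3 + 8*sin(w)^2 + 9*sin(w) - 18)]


(1) = 10.5*x^2 + 9.44*x - 0.01
(2) = 6*v + 4
(3) = 7*a*cos(a) + 14*sin(a) - 42*cos(a) + 2
(4) = 8.7*r^2 + 0.08*r + 1.61
(5) = -(2*sin(w) + 9)*cos(w)/((sin(w) + 3)^2*(sin(w) + 6)^2)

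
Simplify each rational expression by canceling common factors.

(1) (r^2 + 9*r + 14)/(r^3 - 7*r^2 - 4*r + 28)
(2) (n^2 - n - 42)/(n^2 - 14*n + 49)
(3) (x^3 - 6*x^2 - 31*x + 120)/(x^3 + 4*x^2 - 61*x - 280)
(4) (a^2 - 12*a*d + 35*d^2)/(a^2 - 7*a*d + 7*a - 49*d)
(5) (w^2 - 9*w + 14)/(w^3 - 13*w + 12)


(1) = (r + 7)/(r^2 - 9*r + 14)
(2) = (n + 6)/(n - 7)
(3) = (x - 3)/(x + 7)
(4) = (a - 5*d)/(a + 7)
(5) = (w^2 - 9*w + 14)/(w^3 - 13*w + 12)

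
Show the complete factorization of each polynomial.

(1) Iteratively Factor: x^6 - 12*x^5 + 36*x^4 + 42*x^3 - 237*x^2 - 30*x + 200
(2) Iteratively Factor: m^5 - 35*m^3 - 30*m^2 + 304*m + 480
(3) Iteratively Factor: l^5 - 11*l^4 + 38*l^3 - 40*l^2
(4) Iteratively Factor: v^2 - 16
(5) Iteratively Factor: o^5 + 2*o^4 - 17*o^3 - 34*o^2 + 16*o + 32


(1) = (x - 5)*(x^5 - 7*x^4 + x^3 + 47*x^2 - 2*x - 40) = (x - 5)*(x + 2)*(x^4 - 9*x^3 + 19*x^2 + 9*x - 20) = (x - 5)*(x - 1)*(x + 2)*(x^3 - 8*x^2 + 11*x + 20) = (x - 5)*(x - 1)*(x + 1)*(x + 2)*(x^2 - 9*x + 20) = (x - 5)^2*(x - 1)*(x + 1)*(x + 2)*(x - 4)
(2) = (m - 4)*(m^4 + 4*m^3 - 19*m^2 - 106*m - 120) = (m - 4)*(m + 2)*(m^3 + 2*m^2 - 23*m - 60) = (m - 4)*(m + 2)*(m + 4)*(m^2 - 2*m - 15) = (m - 4)*(m + 2)*(m + 3)*(m + 4)*(m - 5)
(3) = (l)*(l^4 - 11*l^3 + 38*l^2 - 40*l) = l^2*(l^3 - 11*l^2 + 38*l - 40) = l^2*(l - 5)*(l^2 - 6*l + 8) = l^2*(l - 5)*(l - 2)*(l - 4)
(4) = (v - 4)*(v + 4)
(5) = (o + 4)*(o^4 - 2*o^3 - 9*o^2 + 2*o + 8) = (o + 2)*(o + 4)*(o^3 - 4*o^2 - o + 4) = (o + 1)*(o + 2)*(o + 4)*(o^2 - 5*o + 4) = (o - 4)*(o + 1)*(o + 2)*(o + 4)*(o - 1)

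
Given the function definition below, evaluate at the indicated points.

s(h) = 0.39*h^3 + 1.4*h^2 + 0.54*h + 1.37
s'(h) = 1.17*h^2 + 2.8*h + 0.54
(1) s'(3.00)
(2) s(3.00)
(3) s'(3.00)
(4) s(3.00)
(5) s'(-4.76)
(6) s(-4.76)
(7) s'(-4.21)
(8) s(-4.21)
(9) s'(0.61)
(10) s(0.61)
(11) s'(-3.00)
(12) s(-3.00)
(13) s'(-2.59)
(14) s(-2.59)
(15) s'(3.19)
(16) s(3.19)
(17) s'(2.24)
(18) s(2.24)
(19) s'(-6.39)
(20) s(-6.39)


(1) = 19.47
(2) = 26.12
(3) = 19.47
(4) = 26.12
(5) = 13.72
(6) = -11.54
(7) = 9.49
(8) = -5.19
(9) = 2.68
(10) = 2.31
(11) = 2.67
(12) = 1.82
(13) = 1.14
(14) = 2.59
(15) = 21.38
(16) = 30.00
(17) = 12.68
(18) = 13.99
(19) = 30.42
(20) = -46.67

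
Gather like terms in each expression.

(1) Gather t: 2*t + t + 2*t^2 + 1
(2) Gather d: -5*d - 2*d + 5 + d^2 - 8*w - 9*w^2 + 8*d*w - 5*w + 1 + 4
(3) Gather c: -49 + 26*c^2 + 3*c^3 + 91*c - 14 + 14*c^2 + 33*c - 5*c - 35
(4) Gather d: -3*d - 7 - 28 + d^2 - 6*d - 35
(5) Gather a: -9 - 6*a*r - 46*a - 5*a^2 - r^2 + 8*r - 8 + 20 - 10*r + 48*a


(1) = 2*t^2 + 3*t + 1
(2) = d^2 + d*(8*w - 7) - 9*w^2 - 13*w + 10
(3) = 3*c^3 + 40*c^2 + 119*c - 98
(4) = d^2 - 9*d - 70
(5) = -5*a^2 + a*(2 - 6*r) - r^2 - 2*r + 3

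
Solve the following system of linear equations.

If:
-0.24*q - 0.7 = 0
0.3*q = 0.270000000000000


Then:
No Solution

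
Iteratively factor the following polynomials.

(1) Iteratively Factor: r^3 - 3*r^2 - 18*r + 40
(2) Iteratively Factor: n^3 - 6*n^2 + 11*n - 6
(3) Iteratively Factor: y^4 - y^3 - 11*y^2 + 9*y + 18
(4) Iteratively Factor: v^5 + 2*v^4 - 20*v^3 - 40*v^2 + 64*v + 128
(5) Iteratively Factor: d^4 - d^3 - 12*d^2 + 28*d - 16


(1) = (r + 4)*(r^2 - 7*r + 10) = (r - 5)*(r + 4)*(r - 2)
(2) = (n - 1)*(n^2 - 5*n + 6) = (n - 2)*(n - 1)*(n - 3)
(3) = (y - 3)*(y^3 + 2*y^2 - 5*y - 6) = (y - 3)*(y + 1)*(y^2 + y - 6) = (y - 3)*(y + 1)*(y + 3)*(y - 2)
(4) = (v + 4)*(v^4 - 2*v^3 - 12*v^2 + 8*v + 32) = (v - 4)*(v + 4)*(v^3 + 2*v^2 - 4*v - 8) = (v - 4)*(v - 2)*(v + 4)*(v^2 + 4*v + 4) = (v - 4)*(v - 2)*(v + 2)*(v + 4)*(v + 2)
(5) = (d + 4)*(d^3 - 5*d^2 + 8*d - 4) = (d - 2)*(d + 4)*(d^2 - 3*d + 2) = (d - 2)^2*(d + 4)*(d - 1)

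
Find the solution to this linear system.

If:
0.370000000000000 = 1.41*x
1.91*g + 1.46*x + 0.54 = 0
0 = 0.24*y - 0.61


Then:
g = -0.48
x = 0.26
y = 2.54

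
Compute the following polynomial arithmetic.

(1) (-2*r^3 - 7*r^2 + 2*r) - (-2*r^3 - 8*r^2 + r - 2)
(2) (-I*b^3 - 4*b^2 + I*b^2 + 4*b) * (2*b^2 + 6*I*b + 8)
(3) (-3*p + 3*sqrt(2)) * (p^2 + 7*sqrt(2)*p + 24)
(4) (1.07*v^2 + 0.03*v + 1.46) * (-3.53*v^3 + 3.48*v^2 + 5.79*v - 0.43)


(1) = r^2 + r + 2
(2) = -2*I*b^5 - 2*b^4 + 2*I*b^4 + 2*b^3 - 32*I*b^3 - 32*b^2 + 32*I*b^2 + 32*b
(3) = -3*p^3 - 18*sqrt(2)*p^2 - 30*p + 72*sqrt(2)
(4) = -3.7771*v^5 + 3.6177*v^4 + 1.1459*v^3 + 4.7944*v^2 + 8.4405*v - 0.6278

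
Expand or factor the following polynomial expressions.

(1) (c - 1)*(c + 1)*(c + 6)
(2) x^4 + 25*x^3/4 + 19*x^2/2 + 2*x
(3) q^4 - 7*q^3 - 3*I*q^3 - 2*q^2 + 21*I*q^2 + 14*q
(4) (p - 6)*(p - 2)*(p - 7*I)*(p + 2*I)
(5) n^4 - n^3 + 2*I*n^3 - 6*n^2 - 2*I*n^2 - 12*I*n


(1) = c^3 + 6*c^2 - c - 6
(2) = x*(x + 1/4)*(x + 2)*(x + 4)
(3) = q*(q - 7)*(q - 2*I)*(q - I)
(4) = p^4 - 8*p^3 - 5*I*p^3 + 26*p^2 + 40*I*p^2 - 112*p - 60*I*p + 168
(5) = n*(n - 3)*(n + 2)*(n + 2*I)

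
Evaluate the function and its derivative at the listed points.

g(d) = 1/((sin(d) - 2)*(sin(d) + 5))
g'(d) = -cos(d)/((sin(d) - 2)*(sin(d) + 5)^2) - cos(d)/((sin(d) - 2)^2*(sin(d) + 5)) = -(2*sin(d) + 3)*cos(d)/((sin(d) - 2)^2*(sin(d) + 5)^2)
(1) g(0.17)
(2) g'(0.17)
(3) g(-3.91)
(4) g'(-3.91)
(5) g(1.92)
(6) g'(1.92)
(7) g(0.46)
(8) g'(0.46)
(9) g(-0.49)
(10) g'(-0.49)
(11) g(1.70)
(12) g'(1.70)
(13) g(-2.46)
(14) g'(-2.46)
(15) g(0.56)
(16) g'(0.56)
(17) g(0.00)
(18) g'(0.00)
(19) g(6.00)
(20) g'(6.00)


(1) = -0.11
(2) = -0.04
(3) = -0.13
(4) = 0.06
(5) = -0.16
(6) = 0.04
(7) = -0.12
(8) = -0.05
(9) = -0.09
(10) = -0.01
(11) = -0.17
(12) = 0.02
(13) = -0.09
(14) = 0.01
(15) = -0.12
(16) = -0.05
(17) = -0.10
(18) = -0.03
(19) = -0.09
(20) = -0.02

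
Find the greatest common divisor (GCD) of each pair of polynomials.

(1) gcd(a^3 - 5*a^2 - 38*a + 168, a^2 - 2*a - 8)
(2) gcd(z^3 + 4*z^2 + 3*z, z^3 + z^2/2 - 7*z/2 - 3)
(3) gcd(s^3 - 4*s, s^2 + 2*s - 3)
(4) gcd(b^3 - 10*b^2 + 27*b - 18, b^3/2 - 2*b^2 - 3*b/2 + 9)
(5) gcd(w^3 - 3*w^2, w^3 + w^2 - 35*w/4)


(1) = gcd((a - 7)*(a - 4)*(a + 6), (a - 4)*(a + 2)) = a - 4
(2) = gcd(z*(z + 1)*(z + 3), (z - 2)*(z + 1)*(z + 3/2)) = z + 1
(3) = gcd(s*(s - 2)*(s + 2), (s - 1)*(s + 3)) = 1
(4) = gcd((b - 6)*(b - 3)*(b - 1), (b/2 + 1)*(b - 3)^2) = b - 3
(5) = gcd(w^2*(w - 3), w*(w - 5/2)*(w + 7/2)) = w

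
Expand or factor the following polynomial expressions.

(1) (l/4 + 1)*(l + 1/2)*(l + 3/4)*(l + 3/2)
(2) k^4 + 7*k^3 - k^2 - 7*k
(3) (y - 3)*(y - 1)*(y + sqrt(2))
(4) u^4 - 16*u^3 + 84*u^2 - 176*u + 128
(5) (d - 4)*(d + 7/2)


(1) = l^4/4 + 27*l^3/16 + 53*l^2/16 + 153*l/64 + 9/16
(2) = k*(k - 1)*(k + 1)*(k + 7)
(3) = y^3 - 4*y^2 + sqrt(2)*y^2 - 4*sqrt(2)*y + 3*y + 3*sqrt(2)
(4) = (u - 8)*(u - 4)*(u - 2)^2
(5) = d^2 - d/2 - 14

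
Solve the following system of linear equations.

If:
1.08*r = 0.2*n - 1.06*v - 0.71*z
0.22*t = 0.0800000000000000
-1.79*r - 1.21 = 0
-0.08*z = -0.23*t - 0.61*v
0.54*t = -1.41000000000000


Then:
No Solution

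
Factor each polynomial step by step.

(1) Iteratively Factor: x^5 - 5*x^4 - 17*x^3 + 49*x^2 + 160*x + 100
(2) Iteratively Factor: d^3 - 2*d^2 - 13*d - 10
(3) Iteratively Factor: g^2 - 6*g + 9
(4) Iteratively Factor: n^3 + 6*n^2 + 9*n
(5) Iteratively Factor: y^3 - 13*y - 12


(1) = (x - 5)*(x^4 - 17*x^2 - 36*x - 20) = (x - 5)^2*(x^3 + 5*x^2 + 8*x + 4) = (x - 5)^2*(x + 1)*(x^2 + 4*x + 4) = (x - 5)^2*(x + 1)*(x + 2)*(x + 2)
(2) = (d - 5)*(d^2 + 3*d + 2) = (d - 5)*(d + 2)*(d + 1)
(3) = (g - 3)*(g - 3)
(4) = (n)*(n^2 + 6*n + 9) = n*(n + 3)*(n + 3)
(5) = (y - 4)*(y^2 + 4*y + 3) = (y - 4)*(y + 3)*(y + 1)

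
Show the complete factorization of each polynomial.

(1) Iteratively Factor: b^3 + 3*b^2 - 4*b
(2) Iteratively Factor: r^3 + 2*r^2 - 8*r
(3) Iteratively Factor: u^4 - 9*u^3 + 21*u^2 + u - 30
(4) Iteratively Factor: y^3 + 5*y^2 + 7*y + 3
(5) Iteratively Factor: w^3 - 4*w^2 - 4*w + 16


(1) = (b)*(b^2 + 3*b - 4) = b*(b + 4)*(b - 1)
(2) = (r)*(r^2 + 2*r - 8) = r*(r - 2)*(r + 4)
(3) = (u + 1)*(u^3 - 10*u^2 + 31*u - 30) = (u - 3)*(u + 1)*(u^2 - 7*u + 10) = (u - 3)*(u - 2)*(u + 1)*(u - 5)
(4) = (y + 1)*(y^2 + 4*y + 3) = (y + 1)^2*(y + 3)
(5) = (w + 2)*(w^2 - 6*w + 8) = (w - 4)*(w + 2)*(w - 2)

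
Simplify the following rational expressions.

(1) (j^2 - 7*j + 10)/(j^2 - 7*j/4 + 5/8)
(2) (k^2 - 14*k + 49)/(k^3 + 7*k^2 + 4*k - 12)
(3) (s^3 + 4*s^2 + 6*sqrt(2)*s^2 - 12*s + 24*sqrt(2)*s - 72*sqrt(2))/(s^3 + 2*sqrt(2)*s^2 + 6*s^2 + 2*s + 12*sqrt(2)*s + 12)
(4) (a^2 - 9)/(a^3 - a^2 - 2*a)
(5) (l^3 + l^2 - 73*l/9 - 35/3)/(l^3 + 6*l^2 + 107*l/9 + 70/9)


(1) = (8*j^2 - 56*j + 80)/(8*j^2 - 14*j + 5)
(2) = (k^2 - 14*k + 49)/(k^3 + 7*k^2 + 4*k - 12)
(3) = (s^2 + s*(-2 + 6*sqrt(2)) - 12*sqrt(2))/(s^2 + 2*sqrt(2)*s + 2)
(4) = (a^2 - 9)/(a^3 - a^2 - 2*a)
(5) = (l - 3)/(l + 2)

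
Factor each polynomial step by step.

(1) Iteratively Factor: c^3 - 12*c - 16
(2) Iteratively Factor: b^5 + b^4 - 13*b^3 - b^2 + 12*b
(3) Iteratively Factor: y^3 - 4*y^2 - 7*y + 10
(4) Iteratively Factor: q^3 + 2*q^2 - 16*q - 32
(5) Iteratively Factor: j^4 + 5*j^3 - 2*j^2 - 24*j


(1) = (c + 2)*(c^2 - 2*c - 8) = (c - 4)*(c + 2)*(c + 2)
(2) = (b)*(b^4 + b^3 - 13*b^2 - b + 12) = b*(b - 1)*(b^3 + 2*b^2 - 11*b - 12) = b*(b - 3)*(b - 1)*(b^2 + 5*b + 4) = b*(b - 3)*(b - 1)*(b + 4)*(b + 1)
(3) = (y + 2)*(y^2 - 6*y + 5) = (y - 1)*(y + 2)*(y - 5)
(4) = (q - 4)*(q^2 + 6*q + 8) = (q - 4)*(q + 4)*(q + 2)
(5) = (j)*(j^3 + 5*j^2 - 2*j - 24) = j*(j - 2)*(j^2 + 7*j + 12) = j*(j - 2)*(j + 3)*(j + 4)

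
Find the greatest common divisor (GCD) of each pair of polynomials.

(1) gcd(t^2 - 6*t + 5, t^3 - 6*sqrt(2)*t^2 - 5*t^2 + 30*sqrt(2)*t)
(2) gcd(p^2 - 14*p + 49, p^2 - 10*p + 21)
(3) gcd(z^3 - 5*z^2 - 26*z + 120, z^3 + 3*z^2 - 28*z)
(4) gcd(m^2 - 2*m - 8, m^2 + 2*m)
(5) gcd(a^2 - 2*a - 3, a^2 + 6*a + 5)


(1) = t - 5
(2) = p - 7
(3) = z - 4
(4) = gcd((m - 4)*(m + 2), m*(m + 2)) = m + 2
(5) = gcd((a - 3)*(a + 1), (a + 1)*(a + 5)) = a + 1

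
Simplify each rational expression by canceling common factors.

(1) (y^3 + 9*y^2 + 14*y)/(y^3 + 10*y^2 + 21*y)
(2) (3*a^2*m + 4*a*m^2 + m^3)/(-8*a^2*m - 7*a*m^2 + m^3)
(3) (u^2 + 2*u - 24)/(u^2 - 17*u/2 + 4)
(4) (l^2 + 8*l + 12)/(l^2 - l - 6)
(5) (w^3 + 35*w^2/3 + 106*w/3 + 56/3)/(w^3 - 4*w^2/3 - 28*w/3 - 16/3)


(1) = (y + 2)/(y + 3)
(2) = (-3*a - m)/(8*a - m)
(3) = (2*u^2 + 4*u - 48)/(2*u^2 - 17*u + 8)
(4) = (l + 6)/(l - 3)
(5) = (w^2 + 11*w + 28)/(w^2 - 2*w - 8)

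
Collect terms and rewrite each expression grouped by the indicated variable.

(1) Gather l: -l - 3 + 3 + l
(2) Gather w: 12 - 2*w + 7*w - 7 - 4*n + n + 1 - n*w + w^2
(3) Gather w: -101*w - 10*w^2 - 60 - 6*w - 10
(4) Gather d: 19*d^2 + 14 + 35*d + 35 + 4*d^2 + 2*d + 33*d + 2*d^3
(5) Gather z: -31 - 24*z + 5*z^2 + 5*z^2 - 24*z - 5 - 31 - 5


(1) = 0
(2) = -3*n + w^2 + w*(5 - n) + 6
(3) = -10*w^2 - 107*w - 70
(4) = 2*d^3 + 23*d^2 + 70*d + 49
(5) = 10*z^2 - 48*z - 72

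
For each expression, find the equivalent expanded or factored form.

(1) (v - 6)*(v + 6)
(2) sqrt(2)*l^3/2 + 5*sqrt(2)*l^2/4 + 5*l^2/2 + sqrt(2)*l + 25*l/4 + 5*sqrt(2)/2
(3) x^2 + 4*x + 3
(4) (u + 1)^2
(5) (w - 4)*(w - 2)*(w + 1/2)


(1) = v^2 - 36
(2) = (l + 5/2)*(l + 2*sqrt(2))*(sqrt(2)*l/2 + 1/2)
(3) = (x + 1)*(x + 3)
(4) = u^2 + 2*u + 1
(5) = w^3 - 11*w^2/2 + 5*w + 4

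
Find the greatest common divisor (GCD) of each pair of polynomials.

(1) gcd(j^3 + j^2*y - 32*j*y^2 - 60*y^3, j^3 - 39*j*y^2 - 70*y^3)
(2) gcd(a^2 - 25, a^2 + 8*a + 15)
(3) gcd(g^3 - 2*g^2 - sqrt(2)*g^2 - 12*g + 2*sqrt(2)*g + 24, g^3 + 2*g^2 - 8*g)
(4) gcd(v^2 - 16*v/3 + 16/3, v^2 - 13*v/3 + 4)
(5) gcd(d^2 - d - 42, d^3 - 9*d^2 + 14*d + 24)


(1) = j^2 + 7*j*y + 10*y^2
(2) = a + 5
(3) = gcd((g - 2)*(g - 3*sqrt(2))*(g + 2*sqrt(2)), g*(g - 2)*(g + 4)) = g - 2
(4) = v - 4/3
(5) = 1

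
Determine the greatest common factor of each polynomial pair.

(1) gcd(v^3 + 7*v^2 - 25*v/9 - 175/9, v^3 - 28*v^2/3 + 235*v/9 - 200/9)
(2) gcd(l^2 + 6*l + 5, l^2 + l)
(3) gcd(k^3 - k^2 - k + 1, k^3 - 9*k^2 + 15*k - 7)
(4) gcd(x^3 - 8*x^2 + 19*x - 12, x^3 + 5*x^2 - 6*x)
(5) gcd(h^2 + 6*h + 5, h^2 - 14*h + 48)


(1) = v - 5/3
(2) = l + 1
(3) = k^2 - 2*k + 1
(4) = gcd((x - 4)*(x - 3)*(x - 1), x*(x - 1)*(x + 6)) = x - 1
(5) = gcd((h + 1)*(h + 5), (h - 8)*(h - 6)) = 1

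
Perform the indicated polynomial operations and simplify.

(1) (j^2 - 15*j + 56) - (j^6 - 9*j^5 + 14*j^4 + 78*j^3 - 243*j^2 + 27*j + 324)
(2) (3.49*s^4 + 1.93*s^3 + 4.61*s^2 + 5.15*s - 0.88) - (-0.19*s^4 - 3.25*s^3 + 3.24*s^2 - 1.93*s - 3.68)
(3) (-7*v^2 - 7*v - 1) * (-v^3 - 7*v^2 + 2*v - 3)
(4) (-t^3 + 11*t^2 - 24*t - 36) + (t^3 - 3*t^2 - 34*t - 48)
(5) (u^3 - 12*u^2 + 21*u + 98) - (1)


(1) = -j^6 + 9*j^5 - 14*j^4 - 78*j^3 + 244*j^2 - 42*j - 268
(2) = 3.68*s^4 + 5.18*s^3 + 1.37*s^2 + 7.08*s + 2.8
(3) = 7*v^5 + 56*v^4 + 36*v^3 + 14*v^2 + 19*v + 3
(4) = 8*t^2 - 58*t - 84
(5) = u^3 - 12*u^2 + 21*u + 97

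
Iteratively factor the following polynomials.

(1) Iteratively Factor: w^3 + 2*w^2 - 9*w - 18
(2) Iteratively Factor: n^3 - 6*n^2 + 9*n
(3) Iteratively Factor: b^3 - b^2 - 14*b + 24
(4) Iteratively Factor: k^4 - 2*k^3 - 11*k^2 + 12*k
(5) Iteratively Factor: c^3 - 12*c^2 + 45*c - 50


(1) = (w + 2)*(w^2 - 9) = (w + 2)*(w + 3)*(w - 3)
(2) = (n)*(n^2 - 6*n + 9) = n*(n - 3)*(n - 3)
(3) = (b - 3)*(b^2 + 2*b - 8) = (b - 3)*(b + 4)*(b - 2)
(4) = (k - 4)*(k^3 + 2*k^2 - 3*k) = (k - 4)*(k - 1)*(k^2 + 3*k) = (k - 4)*(k - 1)*(k + 3)*(k)
(5) = (c - 2)*(c^2 - 10*c + 25) = (c - 5)*(c - 2)*(c - 5)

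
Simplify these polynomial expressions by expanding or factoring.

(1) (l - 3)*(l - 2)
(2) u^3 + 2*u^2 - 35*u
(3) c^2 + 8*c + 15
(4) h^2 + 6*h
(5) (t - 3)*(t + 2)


(1) = l^2 - 5*l + 6
(2) = u*(u - 5)*(u + 7)
(3) = (c + 3)*(c + 5)
(4) = h*(h + 6)
(5) = t^2 - t - 6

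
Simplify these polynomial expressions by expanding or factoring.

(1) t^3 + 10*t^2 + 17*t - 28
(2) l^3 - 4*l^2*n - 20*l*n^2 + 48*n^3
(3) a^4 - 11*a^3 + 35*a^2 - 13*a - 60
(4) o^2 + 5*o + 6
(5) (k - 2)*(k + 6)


(1) = (t - 1)*(t + 4)*(t + 7)
(2) = (l - 6*n)*(l - 2*n)*(l + 4*n)
(3) = (a - 5)*(a - 4)*(a - 3)*(a + 1)
(4) = (o + 2)*(o + 3)
(5) = k^2 + 4*k - 12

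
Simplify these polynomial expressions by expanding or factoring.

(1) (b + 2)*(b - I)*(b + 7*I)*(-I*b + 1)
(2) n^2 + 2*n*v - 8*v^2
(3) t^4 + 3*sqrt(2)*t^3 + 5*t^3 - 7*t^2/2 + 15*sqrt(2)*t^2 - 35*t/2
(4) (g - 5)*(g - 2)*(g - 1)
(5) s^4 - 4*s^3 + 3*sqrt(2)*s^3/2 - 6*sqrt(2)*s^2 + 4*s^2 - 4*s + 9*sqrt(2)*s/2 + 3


(1) = -I*b^4 + 7*b^3 - 2*I*b^3 + 14*b^2 - I*b^2 + 7*b - 2*I*b + 14
(2) = (n - 2*v)*(n + 4*v)
(3) = t*(t + 5)*(t - sqrt(2)/2)*(t + 7*sqrt(2)/2)
(4) = g^3 - 8*g^2 + 17*g - 10
(5) = (s - 3)*(s - 1)*(s + sqrt(2)/2)*(s + sqrt(2))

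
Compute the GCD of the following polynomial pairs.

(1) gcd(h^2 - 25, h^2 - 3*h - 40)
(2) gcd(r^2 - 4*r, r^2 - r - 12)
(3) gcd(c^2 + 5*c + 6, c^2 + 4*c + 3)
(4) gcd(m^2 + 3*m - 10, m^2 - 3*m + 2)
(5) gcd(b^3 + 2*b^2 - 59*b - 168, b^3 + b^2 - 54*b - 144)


(1) = h + 5
(2) = gcd(r*(r - 4), (r - 4)*(r + 3)) = r - 4
(3) = gcd((c + 2)*(c + 3), (c + 1)*(c + 3)) = c + 3
(4) = gcd((m - 2)*(m + 5), (m - 2)*(m - 1)) = m - 2
(5) = b^2 - 5*b - 24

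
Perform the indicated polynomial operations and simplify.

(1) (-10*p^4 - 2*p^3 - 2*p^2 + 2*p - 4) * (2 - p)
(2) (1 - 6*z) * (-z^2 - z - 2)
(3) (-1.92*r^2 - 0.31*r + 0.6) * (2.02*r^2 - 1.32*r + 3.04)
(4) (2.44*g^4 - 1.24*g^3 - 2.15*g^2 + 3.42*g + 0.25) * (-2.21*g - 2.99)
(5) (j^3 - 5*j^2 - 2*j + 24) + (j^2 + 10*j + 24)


(1) = 10*p^5 - 18*p^4 - 2*p^3 - 6*p^2 + 8*p - 8
(2) = 6*z^3 + 5*z^2 + 11*z - 2
(3) = -3.8784*r^4 + 1.9082*r^3 - 4.2156*r^2 - 1.7344*r + 1.824
(4) = -5.3924*g^5 - 4.5552*g^4 + 8.4591*g^3 - 1.1297*g^2 - 10.7783*g - 0.7475
(5) = j^3 - 4*j^2 + 8*j + 48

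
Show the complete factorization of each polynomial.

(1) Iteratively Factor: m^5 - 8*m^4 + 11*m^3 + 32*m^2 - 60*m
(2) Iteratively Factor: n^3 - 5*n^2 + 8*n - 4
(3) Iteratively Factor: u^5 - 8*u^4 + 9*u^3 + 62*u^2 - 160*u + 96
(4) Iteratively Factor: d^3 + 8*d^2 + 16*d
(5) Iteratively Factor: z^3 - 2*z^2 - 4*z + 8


(1) = (m + 2)*(m^4 - 10*m^3 + 31*m^2 - 30*m) = (m - 3)*(m + 2)*(m^3 - 7*m^2 + 10*m) = m*(m - 3)*(m + 2)*(m^2 - 7*m + 10) = m*(m - 5)*(m - 3)*(m + 2)*(m - 2)
(2) = (n - 2)*(n^2 - 3*n + 2) = (n - 2)*(n - 1)*(n - 2)
(3) = (u - 1)*(u^4 - 7*u^3 + 2*u^2 + 64*u - 96) = (u - 4)*(u - 1)*(u^3 - 3*u^2 - 10*u + 24) = (u - 4)^2*(u - 1)*(u^2 + u - 6) = (u - 4)^2*(u - 2)*(u - 1)*(u + 3)
(4) = (d + 4)*(d^2 + 4*d) = (d + 4)^2*(d)
(5) = (z - 2)*(z^2 - 4) = (z - 2)*(z + 2)*(z - 2)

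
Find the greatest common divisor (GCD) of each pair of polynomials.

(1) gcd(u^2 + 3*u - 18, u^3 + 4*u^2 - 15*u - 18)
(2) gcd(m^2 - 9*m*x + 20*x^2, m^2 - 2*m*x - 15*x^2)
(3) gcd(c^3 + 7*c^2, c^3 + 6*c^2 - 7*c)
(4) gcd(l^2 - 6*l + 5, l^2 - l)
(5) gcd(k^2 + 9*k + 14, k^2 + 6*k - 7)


(1) = u^2 + 3*u - 18
(2) = gcd((m - 5*x)*(m - 4*x), (m - 5*x)*(m + 3*x)) = -m + 5*x
(3) = c^2 + 7*c
(4) = l - 1
(5) = gcd((k + 2)*(k + 7), (k - 1)*(k + 7)) = k + 7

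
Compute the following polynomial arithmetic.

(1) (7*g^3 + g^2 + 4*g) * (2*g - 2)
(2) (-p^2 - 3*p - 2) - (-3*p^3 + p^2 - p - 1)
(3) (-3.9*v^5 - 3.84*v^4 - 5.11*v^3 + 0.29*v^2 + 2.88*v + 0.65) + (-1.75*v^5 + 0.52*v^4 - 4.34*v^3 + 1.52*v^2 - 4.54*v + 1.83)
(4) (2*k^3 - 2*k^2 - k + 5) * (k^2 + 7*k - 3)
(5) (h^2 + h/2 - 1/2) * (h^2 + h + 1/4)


(1) = 14*g^4 - 12*g^3 + 6*g^2 - 8*g
(2) = 3*p^3 - 2*p^2 - 2*p - 1
(3) = -5.65*v^5 - 3.32*v^4 - 9.45*v^3 + 1.81*v^2 - 1.66*v + 2.48
(4) = 2*k^5 + 12*k^4 - 21*k^3 + 4*k^2 + 38*k - 15
(5) = h^4 + 3*h^3/2 + h^2/4 - 3*h/8 - 1/8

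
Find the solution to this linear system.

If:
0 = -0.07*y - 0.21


Then:
y = -3.00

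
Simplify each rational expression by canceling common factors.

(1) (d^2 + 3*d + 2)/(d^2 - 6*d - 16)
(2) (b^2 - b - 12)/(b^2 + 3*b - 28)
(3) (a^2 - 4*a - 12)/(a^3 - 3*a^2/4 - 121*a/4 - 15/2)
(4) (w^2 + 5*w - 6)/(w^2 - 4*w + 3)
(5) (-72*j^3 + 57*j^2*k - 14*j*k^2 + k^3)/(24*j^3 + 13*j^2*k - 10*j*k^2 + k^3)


(1) = (d + 1)/(d - 8)
(2) = (b + 3)/(b + 7)
(3) = (4*a + 8)/(4*a^2 + 21*a + 5)
(4) = (w + 6)/(w - 3)
(5) = (-3*j + k)/(j + k)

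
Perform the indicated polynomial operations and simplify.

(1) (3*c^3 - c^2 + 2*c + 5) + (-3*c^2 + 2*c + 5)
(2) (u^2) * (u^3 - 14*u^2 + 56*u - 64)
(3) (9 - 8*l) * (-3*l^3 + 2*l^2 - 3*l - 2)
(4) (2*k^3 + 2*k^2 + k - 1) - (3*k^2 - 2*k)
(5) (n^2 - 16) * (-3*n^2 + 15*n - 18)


(1) = 3*c^3 - 4*c^2 + 4*c + 10
(2) = u^5 - 14*u^4 + 56*u^3 - 64*u^2
(3) = 24*l^4 - 43*l^3 + 42*l^2 - 11*l - 18
(4) = 2*k^3 - k^2 + 3*k - 1
(5) = -3*n^4 + 15*n^3 + 30*n^2 - 240*n + 288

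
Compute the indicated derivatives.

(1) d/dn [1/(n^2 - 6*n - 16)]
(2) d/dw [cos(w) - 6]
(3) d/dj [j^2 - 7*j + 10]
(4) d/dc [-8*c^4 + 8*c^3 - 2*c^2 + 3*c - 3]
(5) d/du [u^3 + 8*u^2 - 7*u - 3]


(1) = 2*(3 - n)/(-n^2 + 6*n + 16)^2
(2) = -sin(w)
(3) = 2*j - 7
(4) = -32*c^3 + 24*c^2 - 4*c + 3
(5) = 3*u^2 + 16*u - 7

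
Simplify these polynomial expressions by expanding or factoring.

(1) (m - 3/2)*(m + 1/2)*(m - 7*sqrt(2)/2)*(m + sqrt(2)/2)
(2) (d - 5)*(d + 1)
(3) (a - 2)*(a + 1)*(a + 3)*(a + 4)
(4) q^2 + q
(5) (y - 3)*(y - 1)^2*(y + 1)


(1) = m^4 - 3*sqrt(2)*m^3 - m^3 - 17*m^2/4 + 3*sqrt(2)*m^2 + 9*sqrt(2)*m/4 + 7*m/2 + 21/8
(2) = d^2 - 4*d - 5
(3) = a^4 + 6*a^3 + 3*a^2 - 26*a - 24
(4) = q*(q + 1)
(5) = y^4 - 4*y^3 + 2*y^2 + 4*y - 3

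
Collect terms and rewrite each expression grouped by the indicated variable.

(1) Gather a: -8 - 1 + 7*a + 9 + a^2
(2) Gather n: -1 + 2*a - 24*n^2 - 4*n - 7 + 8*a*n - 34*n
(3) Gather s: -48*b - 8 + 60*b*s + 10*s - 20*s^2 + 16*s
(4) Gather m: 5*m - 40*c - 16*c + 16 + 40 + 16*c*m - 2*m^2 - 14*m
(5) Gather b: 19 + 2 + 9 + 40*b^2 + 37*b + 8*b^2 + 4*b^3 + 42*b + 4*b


(1) = a^2 + 7*a
(2) = 2*a - 24*n^2 + n*(8*a - 38) - 8
(3) = -48*b - 20*s^2 + s*(60*b + 26) - 8
(4) = -56*c - 2*m^2 + m*(16*c - 9) + 56
(5) = 4*b^3 + 48*b^2 + 83*b + 30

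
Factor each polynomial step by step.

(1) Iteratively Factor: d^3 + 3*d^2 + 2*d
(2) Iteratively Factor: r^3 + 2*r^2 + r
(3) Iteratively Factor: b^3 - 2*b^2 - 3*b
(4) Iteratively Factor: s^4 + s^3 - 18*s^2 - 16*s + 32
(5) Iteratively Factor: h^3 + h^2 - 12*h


(1) = (d + 1)*(d^2 + 2*d) = d*(d + 1)*(d + 2)
(2) = (r)*(r^2 + 2*r + 1) = r*(r + 1)*(r + 1)
(3) = (b - 3)*(b^2 + b) = b*(b - 3)*(b + 1)
(4) = (s - 4)*(s^3 + 5*s^2 + 2*s - 8) = (s - 4)*(s + 2)*(s^2 + 3*s - 4) = (s - 4)*(s - 1)*(s + 2)*(s + 4)
(5) = (h)*(h^2 + h - 12) = h*(h + 4)*(h - 3)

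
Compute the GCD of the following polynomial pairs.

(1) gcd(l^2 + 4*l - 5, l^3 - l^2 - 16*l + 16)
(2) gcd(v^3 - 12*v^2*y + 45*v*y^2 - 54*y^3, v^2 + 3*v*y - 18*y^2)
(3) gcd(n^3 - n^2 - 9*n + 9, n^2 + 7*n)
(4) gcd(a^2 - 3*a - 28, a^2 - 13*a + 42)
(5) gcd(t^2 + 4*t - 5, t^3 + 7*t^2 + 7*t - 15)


(1) = gcd((l - 1)*(l + 5), (l - 4)*(l - 1)*(l + 4)) = l - 1
(2) = -v + 3*y
(3) = 1
(4) = a - 7
(5) = t^2 + 4*t - 5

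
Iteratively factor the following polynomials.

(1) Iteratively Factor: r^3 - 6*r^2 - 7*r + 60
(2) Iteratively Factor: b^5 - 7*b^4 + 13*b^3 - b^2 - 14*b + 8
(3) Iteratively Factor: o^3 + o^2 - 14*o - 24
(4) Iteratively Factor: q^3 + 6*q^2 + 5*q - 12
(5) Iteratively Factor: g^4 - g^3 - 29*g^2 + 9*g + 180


(1) = (r - 5)*(r^2 - r - 12) = (r - 5)*(r - 4)*(r + 3)
(2) = (b - 1)*(b^4 - 6*b^3 + 7*b^2 + 6*b - 8) = (b - 1)^2*(b^3 - 5*b^2 + 2*b + 8) = (b - 1)^2*(b + 1)*(b^2 - 6*b + 8) = (b - 4)*(b - 1)^2*(b + 1)*(b - 2)
(3) = (o - 4)*(o^2 + 5*o + 6) = (o - 4)*(o + 2)*(o + 3)
(4) = (q - 1)*(q^2 + 7*q + 12) = (q - 1)*(q + 4)*(q + 3)
(5) = (g + 4)*(g^3 - 5*g^2 - 9*g + 45) = (g + 3)*(g + 4)*(g^2 - 8*g + 15) = (g - 5)*(g + 3)*(g + 4)*(g - 3)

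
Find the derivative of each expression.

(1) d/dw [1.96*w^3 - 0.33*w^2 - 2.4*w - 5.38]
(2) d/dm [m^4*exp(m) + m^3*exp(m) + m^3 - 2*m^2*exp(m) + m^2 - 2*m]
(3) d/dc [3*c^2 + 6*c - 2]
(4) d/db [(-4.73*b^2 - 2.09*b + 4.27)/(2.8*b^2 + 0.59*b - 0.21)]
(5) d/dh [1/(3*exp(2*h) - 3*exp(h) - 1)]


(1) = 5.88*w^2 - 0.66*w - 2.4
(2) = m^4*exp(m) + 5*m^3*exp(m) + m^2*exp(m) + 3*m^2 - 4*m*exp(m) + 2*m - 2
(3) = 6*c + 6
(4) = (3.0613*b^2 - 21.9254*b - 2.0804)/(7.84*b^4 + 3.304*b^3 - 0.8279*b^2 - 0.2478*b + 0.0441)
(5) = (3 - 6*exp(h))*exp(h)/(-3*exp(2*h) + 3*exp(h) + 1)^2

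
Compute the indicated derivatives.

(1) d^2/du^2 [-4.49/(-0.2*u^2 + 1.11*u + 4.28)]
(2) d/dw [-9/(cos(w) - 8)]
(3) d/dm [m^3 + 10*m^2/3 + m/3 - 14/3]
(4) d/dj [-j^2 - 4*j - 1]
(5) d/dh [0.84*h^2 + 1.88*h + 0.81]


(1) = (0.3592*u^2 - 1.99356*u - 4.49*(0.4*u - 1.11)*(0.8*u - 2.22) - 7.68688)/(-0.2*u^2 + 1.11*u + 4.28)^3
(2) = -9*sin(w)/(cos(w) - 8)^2
(3) = 3*m^2 + 20*m/3 + 1/3
(4) = -2*j - 4
(5) = 1.68*h + 1.88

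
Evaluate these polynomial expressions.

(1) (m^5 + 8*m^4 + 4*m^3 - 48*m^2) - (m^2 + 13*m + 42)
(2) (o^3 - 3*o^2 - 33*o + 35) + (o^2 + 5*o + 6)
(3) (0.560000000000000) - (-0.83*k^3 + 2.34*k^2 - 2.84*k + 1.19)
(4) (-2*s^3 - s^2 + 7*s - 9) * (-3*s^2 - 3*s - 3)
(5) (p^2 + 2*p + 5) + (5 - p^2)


(1) = m^5 + 8*m^4 + 4*m^3 - 49*m^2 - 13*m - 42
(2) = o^3 - 2*o^2 - 28*o + 41
(3) = 0.83*k^3 - 2.34*k^2 + 2.84*k - 0.63
(4) = 6*s^5 + 9*s^4 - 12*s^3 + 9*s^2 + 6*s + 27
(5) = 2*p + 10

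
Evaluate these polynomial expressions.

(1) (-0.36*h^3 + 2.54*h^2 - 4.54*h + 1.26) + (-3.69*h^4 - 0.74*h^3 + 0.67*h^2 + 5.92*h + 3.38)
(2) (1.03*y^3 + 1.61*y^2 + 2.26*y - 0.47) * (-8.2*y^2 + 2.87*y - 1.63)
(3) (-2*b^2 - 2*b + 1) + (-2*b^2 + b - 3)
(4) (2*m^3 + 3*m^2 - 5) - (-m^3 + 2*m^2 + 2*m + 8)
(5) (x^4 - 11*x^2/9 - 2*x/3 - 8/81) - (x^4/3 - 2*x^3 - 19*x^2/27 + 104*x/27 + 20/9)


(1) = -3.69*h^4 - 1.1*h^3 + 3.21*h^2 + 1.38*h + 4.64
(2) = -8.446*y^5 - 10.2459*y^4 - 15.5902*y^3 + 7.7159*y^2 - 5.0327*y + 0.7661
(3) = -4*b^2 - b - 2
(4) = 3*m^3 + m^2 - 2*m - 13
(5) = 2*x^4/3 + 2*x^3 - 14*x^2/27 - 122*x/27 - 188/81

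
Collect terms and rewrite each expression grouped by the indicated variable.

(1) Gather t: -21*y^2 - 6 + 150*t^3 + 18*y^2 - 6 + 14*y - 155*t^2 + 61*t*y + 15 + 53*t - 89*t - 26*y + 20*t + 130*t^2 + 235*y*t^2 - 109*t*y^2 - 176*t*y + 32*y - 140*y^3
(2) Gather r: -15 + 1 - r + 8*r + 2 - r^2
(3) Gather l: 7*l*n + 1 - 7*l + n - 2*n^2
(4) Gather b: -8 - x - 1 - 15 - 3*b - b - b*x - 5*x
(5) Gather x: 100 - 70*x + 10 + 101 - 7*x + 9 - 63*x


(1) = 150*t^3 + t^2*(235*y - 25) + t*(-109*y^2 - 115*y - 16) - 140*y^3 - 3*y^2 + 20*y + 3
(2) = -r^2 + 7*r - 12
(3) = l*(7*n - 7) - 2*n^2 + n + 1
(4) = b*(-x - 4) - 6*x - 24
(5) = 220 - 140*x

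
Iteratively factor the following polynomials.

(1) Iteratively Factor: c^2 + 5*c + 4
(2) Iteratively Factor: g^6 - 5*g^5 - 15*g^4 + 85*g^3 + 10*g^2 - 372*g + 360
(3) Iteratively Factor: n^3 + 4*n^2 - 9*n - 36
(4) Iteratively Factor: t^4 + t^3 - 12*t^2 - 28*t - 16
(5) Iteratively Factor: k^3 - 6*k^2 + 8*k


(1) = (c + 4)*(c + 1)
(2) = (g + 3)*(g^5 - 8*g^4 + 9*g^3 + 58*g^2 - 164*g + 120) = (g - 2)*(g + 3)*(g^4 - 6*g^3 - 3*g^2 + 52*g - 60) = (g - 2)^2*(g + 3)*(g^3 - 4*g^2 - 11*g + 30) = (g - 2)^3*(g + 3)*(g^2 - 2*g - 15) = (g - 2)^3*(g + 3)^2*(g - 5)
(3) = (n + 4)*(n^2 - 9) = (n - 3)*(n + 4)*(n + 3)
(4) = (t + 2)*(t^3 - t^2 - 10*t - 8) = (t + 1)*(t + 2)*(t^2 - 2*t - 8) = (t + 1)*(t + 2)^2*(t - 4)
(5) = (k)*(k^2 - 6*k + 8) = k*(k - 2)*(k - 4)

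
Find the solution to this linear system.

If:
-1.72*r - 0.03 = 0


Then:
r = -0.02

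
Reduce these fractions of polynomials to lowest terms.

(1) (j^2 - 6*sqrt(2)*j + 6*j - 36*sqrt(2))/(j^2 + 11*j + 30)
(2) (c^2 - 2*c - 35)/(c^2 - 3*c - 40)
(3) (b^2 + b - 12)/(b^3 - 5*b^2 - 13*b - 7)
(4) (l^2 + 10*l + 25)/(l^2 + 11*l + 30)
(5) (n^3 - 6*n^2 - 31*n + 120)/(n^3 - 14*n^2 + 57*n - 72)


(1) = (j - 6*sqrt(2))/(j + 5)
(2) = (c - 7)/(c - 8)
(3) = (b^2 + b - 12)/(b^3 - 5*b^2 - 13*b - 7)
(4) = (l + 5)/(l + 6)
(5) = (n + 5)/(n - 3)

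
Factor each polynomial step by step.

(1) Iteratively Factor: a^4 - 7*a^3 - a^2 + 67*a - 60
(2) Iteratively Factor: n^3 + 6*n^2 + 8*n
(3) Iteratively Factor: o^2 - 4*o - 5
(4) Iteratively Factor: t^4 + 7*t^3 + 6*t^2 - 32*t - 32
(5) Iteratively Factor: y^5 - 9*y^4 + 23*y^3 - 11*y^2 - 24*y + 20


(1) = (a - 1)*(a^3 - 6*a^2 - 7*a + 60) = (a - 5)*(a - 1)*(a^2 - a - 12) = (a - 5)*(a - 4)*(a - 1)*(a + 3)
(2) = (n)*(n^2 + 6*n + 8) = n*(n + 2)*(n + 4)
(3) = (o + 1)*(o - 5)
(4) = (t + 1)*(t^3 + 6*t^2 - 32) = (t + 1)*(t + 4)*(t^2 + 2*t - 8) = (t + 1)*(t + 4)^2*(t - 2)
(5) = (y - 2)*(y^4 - 7*y^3 + 9*y^2 + 7*y - 10) = (y - 2)*(y - 1)*(y^3 - 6*y^2 + 3*y + 10) = (y - 2)*(y - 1)*(y + 1)*(y^2 - 7*y + 10) = (y - 2)^2*(y - 1)*(y + 1)*(y - 5)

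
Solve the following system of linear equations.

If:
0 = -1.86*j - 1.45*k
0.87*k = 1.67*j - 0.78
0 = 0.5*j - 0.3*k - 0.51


Then:
No Solution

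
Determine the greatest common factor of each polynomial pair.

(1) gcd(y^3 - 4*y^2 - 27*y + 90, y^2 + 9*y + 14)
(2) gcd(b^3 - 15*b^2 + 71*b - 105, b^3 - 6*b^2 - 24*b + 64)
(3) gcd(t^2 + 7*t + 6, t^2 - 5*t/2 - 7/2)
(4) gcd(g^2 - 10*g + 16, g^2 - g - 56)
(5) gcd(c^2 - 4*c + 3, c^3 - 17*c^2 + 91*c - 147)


(1) = gcd((y - 6)*(y - 3)*(y + 5), (y + 2)*(y + 7)) = 1
(2) = gcd((b - 7)*(b - 5)*(b - 3), (b - 8)*(b - 2)*(b + 4)) = 1
(3) = gcd((t + 1)*(t + 6), (t - 7/2)*(t + 1)) = t + 1
(4) = g - 8
(5) = c - 3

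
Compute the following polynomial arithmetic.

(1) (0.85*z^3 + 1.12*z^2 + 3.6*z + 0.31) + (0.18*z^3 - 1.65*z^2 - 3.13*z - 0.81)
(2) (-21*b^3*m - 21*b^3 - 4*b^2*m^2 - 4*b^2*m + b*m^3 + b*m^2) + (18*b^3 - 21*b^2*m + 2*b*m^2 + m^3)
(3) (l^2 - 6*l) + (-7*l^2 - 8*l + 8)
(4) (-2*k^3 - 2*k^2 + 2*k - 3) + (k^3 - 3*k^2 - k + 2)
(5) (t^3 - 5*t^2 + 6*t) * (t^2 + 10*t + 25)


(1) = 1.03*z^3 - 0.53*z^2 + 0.47*z - 0.5
(2) = -21*b^3*m - 3*b^3 - 4*b^2*m^2 - 25*b^2*m + b*m^3 + 3*b*m^2 + m^3
(3) = -6*l^2 - 14*l + 8
(4) = -k^3 - 5*k^2 + k - 1
(5) = t^5 + 5*t^4 - 19*t^3 - 65*t^2 + 150*t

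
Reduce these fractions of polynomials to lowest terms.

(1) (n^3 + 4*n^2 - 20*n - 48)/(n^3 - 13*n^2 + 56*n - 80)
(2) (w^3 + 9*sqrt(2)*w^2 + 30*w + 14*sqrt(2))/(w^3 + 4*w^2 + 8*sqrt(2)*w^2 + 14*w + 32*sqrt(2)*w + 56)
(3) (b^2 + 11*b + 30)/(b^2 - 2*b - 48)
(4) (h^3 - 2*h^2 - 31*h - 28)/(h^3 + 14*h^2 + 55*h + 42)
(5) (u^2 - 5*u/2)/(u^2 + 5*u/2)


(1) = (n^2 + 8*n + 12)/(n^2 - 9*n + 20)
(2) = (w + sqrt(2))/(w + 4)
(3) = (b + 5)/(b - 8)
(4) = (h^2 - 3*h - 28)/(h^2 + 13*h + 42)
(5) = (2*u - 5)/(2*u + 5)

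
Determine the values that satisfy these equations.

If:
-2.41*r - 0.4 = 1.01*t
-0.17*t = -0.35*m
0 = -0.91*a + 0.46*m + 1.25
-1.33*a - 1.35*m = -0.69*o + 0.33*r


Then:
a = 0.24552590266876*t + 1.37362637362637
m = 0.485714285714286*t
o = 1.2231376537348*t + 2.56833520679813
r = -0.419087136929461*t - 0.16597510373444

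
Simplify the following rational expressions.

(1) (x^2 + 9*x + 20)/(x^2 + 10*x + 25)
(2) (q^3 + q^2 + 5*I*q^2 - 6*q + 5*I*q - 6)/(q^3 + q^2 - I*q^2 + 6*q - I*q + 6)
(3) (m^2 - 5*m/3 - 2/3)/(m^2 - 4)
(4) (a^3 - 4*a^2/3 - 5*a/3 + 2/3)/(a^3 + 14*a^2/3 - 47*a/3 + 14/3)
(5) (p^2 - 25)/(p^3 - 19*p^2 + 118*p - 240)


(1) = (x + 4)/(x + 5)
(2) = (q + 3*I)/(q - 3*I)
(3) = (3*m + 1)/(3*m + 6)
(4) = (a + 1)/(a + 7)
(5) = (p + 5)/(p^2 - 14*p + 48)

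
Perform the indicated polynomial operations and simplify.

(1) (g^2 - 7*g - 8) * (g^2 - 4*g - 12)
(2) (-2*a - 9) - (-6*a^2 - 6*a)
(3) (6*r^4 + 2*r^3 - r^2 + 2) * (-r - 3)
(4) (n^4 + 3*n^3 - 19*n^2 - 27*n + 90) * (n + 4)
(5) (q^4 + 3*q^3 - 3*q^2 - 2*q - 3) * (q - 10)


(1) = g^4 - 11*g^3 + 8*g^2 + 116*g + 96
(2) = 6*a^2 + 4*a - 9
(3) = -6*r^5 - 20*r^4 - 5*r^3 + 3*r^2 - 2*r - 6
(4) = n^5 + 7*n^4 - 7*n^3 - 103*n^2 - 18*n + 360
(5) = q^5 - 7*q^4 - 33*q^3 + 28*q^2 + 17*q + 30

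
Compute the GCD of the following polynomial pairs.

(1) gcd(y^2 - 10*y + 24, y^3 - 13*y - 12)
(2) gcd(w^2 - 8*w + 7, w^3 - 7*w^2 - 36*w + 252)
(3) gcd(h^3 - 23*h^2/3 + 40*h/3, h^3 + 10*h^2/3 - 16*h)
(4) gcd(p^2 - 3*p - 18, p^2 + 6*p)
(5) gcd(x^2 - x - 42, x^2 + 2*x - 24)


(1) = gcd((y - 6)*(y - 4), (y - 4)*(y + 1)*(y + 3)) = y - 4
(2) = w - 7
(3) = h^2 - 8*h/3
(4) = 1
(5) = x + 6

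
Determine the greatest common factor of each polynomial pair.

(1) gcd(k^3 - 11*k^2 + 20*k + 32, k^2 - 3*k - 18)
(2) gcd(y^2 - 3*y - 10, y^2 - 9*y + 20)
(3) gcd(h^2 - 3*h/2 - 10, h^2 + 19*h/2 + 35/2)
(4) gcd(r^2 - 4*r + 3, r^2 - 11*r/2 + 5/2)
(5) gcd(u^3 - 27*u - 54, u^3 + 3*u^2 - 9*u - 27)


(1) = 1
(2) = gcd((y - 5)*(y + 2), (y - 5)*(y - 4)) = y - 5
(3) = gcd((h - 4)*(h + 5/2), (h + 5/2)*(h + 7)) = h + 5/2
(4) = gcd((r - 3)*(r - 1), (r - 5)*(r - 1/2)) = 1
(5) = u^2 + 6*u + 9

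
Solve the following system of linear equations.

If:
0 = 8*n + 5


Then:
n = -5/8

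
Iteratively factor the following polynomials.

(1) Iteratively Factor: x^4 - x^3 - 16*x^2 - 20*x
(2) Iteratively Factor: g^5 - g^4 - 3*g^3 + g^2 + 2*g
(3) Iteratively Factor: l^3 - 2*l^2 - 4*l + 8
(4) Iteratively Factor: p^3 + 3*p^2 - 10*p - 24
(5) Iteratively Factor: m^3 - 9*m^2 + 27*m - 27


(1) = (x - 5)*(x^3 + 4*x^2 + 4*x) = x*(x - 5)*(x^2 + 4*x + 4) = x*(x - 5)*(x + 2)*(x + 2)
(2) = (g - 1)*(g^4 - 3*g^2 - 2*g) = (g - 1)*(g + 1)*(g^3 - g^2 - 2*g) = (g - 2)*(g - 1)*(g + 1)*(g^2 + g) = (g - 2)*(g - 1)*(g + 1)^2*(g)
(3) = (l - 2)*(l^2 - 4) = (l - 2)*(l + 2)*(l - 2)
(4) = (p + 2)*(p^2 + p - 12) = (p - 3)*(p + 2)*(p + 4)
(5) = (m - 3)*(m^2 - 6*m + 9) = (m - 3)^2*(m - 3)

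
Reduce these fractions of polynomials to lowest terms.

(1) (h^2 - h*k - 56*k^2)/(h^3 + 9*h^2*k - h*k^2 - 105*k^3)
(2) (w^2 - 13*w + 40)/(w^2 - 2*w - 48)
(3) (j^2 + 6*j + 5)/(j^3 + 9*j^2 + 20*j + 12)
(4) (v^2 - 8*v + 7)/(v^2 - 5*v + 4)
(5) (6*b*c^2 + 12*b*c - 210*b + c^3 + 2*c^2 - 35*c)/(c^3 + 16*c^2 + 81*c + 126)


(1) = (h - 8*k)/(h^2 + 2*h*k - 15*k^2)
(2) = (w - 5)/(w + 6)
(3) = (j + 5)/(j^2 + 8*j + 12)
(4) = (v - 7)/(v - 4)
(5) = (6*b*c - 30*b + c^2 - 5*c)/(c^2 + 9*c + 18)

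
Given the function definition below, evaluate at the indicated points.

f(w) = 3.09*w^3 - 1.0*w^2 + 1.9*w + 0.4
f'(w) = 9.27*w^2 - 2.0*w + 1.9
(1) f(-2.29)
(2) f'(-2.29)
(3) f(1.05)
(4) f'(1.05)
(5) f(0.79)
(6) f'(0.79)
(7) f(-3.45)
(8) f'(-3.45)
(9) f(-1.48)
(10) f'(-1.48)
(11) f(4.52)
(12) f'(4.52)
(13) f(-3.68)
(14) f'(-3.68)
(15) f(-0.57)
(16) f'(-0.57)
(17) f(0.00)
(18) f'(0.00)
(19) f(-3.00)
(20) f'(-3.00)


(1) = -46.30
(2) = 55.09
(3) = 4.87
(4) = 10.02
(5) = 2.80
(6) = 6.11
(7) = -144.94
(8) = 119.14
(9) = -14.62
(10) = 25.17
(11) = 273.90
(12) = 182.25
(13) = -174.13
(14) = 134.80
(15) = -1.58
(16) = 6.05
(17) = 0.40
(18) = 1.90
(19) = -97.73
(20) = 91.33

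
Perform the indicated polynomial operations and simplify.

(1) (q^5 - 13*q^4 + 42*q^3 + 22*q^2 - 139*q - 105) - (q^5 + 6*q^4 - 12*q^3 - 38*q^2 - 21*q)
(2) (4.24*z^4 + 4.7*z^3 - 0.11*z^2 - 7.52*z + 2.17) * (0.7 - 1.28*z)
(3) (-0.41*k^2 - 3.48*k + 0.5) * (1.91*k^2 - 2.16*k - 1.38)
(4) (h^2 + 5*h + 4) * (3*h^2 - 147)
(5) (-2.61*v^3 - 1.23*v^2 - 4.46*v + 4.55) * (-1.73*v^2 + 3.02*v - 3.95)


(1) = -19*q^4 + 54*q^3 + 60*q^2 - 118*q - 105
(2) = -5.4272*z^5 - 3.048*z^4 + 3.4308*z^3 + 9.5486*z^2 - 8.0416*z + 1.519
(3) = -0.7831*k^4 - 5.7612*k^3 + 9.0376*k^2 + 3.7224*k - 0.69
(4) = 3*h^4 + 15*h^3 - 135*h^2 - 735*h - 588
(5) = 4.5153*v^5 - 5.7543*v^4 + 14.3107*v^3 - 16.4822*v^2 + 31.358*v - 17.9725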